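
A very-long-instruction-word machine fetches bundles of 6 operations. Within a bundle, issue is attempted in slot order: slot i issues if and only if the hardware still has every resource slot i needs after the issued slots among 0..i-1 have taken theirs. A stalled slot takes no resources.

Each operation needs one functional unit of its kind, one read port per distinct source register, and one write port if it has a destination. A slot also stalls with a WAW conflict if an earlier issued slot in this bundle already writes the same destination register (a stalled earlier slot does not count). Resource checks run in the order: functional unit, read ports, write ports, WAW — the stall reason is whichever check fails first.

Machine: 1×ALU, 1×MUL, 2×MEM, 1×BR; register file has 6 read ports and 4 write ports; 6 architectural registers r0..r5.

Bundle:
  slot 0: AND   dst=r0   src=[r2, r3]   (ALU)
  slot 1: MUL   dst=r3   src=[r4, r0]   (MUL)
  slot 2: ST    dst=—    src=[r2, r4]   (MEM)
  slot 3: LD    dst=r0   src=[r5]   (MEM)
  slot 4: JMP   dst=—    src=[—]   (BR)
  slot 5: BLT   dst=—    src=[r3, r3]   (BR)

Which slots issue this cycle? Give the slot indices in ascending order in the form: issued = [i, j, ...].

issued = [0, 1, 2, 4]

slot 0 (ALU): ISSUE — free A0,Mu1,Ld2,B1 rp4 wp3
slot 1 (MUL): ISSUE — free A0,Mu0,Ld2,B1 rp2 wp2
slot 2 (MEM): ISSUE — free A0,Mu0,Ld1,B1 rp0 wp2
slot 3 (MEM): stall RD_PORT — free A0,Mu0,Ld1,B1 rp0 wp2
slot 4 (BR): ISSUE — free A0,Mu0,Ld1,B0 rp0 wp2
slot 5 (BR): stall FU — free A0,Mu0,Ld1,B0 rp0 wp2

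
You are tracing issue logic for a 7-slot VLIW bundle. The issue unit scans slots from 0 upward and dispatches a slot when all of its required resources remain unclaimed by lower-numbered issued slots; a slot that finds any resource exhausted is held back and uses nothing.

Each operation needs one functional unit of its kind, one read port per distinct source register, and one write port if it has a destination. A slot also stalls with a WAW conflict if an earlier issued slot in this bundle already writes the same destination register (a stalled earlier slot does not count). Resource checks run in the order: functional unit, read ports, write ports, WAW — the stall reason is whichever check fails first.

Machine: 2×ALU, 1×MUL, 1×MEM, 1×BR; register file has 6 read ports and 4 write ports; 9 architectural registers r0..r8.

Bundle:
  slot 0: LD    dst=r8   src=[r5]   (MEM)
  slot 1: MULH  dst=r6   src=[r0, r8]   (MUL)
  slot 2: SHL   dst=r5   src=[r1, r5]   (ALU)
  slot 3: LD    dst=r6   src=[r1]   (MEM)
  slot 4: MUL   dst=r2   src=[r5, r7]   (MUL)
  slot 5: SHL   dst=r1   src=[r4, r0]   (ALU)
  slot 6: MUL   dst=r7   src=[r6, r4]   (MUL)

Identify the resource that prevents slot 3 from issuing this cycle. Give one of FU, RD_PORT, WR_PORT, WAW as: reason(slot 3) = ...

  0. MEM→r8 ⇒ go  {2A/1Mu/0Ld/1B | 5r 3w}
  1. MUL→r6 ⇒ go  {2A/0Mu/0Ld/1B | 3r 2w}
  2. ALU→r5 ⇒ go  {1A/0Mu/0Ld/1B | 1r 1w}
  3. MEM→r6 ⇒ no(FU)  {1A/0Mu/0Ld/1B | 1r 1w}
  4. MUL→r2 ⇒ no(FU)  {1A/0Mu/0Ld/1B | 1r 1w}
  5. ALU→r1 ⇒ no(RD_PORT)  {1A/0Mu/0Ld/1B | 1r 1w}
  6. MUL→r7 ⇒ no(FU)  {1A/0Mu/0Ld/1B | 1r 1w}

reason(slot 3) = FU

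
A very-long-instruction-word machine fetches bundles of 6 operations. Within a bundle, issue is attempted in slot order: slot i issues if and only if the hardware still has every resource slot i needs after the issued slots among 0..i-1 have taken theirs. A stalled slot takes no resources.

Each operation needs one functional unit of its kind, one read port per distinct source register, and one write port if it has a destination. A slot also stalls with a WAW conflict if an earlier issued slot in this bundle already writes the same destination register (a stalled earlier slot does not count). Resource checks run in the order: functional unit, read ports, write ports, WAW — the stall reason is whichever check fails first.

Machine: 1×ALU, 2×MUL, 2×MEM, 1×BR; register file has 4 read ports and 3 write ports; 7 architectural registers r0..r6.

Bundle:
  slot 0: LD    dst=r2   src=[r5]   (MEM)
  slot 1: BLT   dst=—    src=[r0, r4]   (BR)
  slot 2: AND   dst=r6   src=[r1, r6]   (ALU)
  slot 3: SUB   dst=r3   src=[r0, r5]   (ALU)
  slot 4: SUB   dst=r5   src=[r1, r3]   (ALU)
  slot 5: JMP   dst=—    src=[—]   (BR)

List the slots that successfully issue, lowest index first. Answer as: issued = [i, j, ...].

issued = [0, 1]

#0 MEM src=r5 dispatched  <A:1 Mu:2 Ld:1 B:1 rd:3 wr:2>
#1 BR src=r0,r4 dispatched  <A:1 Mu:2 Ld:1 B:0 rd:1 wr:2>
#2 ALU src=r1,r6 held:RD_PORT  <A:1 Mu:2 Ld:1 B:0 rd:1 wr:2>
#3 ALU src=r0,r5 held:RD_PORT  <A:1 Mu:2 Ld:1 B:0 rd:1 wr:2>
#4 ALU src=r1,r3 held:RD_PORT  <A:1 Mu:2 Ld:1 B:0 rd:1 wr:2>
#5 BR src=- held:FU  <A:1 Mu:2 Ld:1 B:0 rd:1 wr:2>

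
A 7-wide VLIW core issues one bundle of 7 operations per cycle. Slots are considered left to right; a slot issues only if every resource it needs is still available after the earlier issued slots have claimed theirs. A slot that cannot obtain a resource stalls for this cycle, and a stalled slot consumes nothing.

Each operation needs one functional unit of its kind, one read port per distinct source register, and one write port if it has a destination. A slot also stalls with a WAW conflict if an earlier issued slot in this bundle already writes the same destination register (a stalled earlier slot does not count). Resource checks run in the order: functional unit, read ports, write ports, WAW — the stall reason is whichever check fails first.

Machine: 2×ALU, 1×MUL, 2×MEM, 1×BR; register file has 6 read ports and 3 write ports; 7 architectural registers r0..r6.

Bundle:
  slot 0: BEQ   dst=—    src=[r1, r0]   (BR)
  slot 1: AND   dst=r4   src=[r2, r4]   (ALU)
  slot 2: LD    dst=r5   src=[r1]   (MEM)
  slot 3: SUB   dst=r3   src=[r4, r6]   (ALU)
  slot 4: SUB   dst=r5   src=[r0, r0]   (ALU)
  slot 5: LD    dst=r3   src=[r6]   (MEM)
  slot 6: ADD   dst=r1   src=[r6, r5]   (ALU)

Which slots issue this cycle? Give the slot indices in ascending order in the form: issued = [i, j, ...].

slot 0 (BR): ISSUE — free A2,Mu1,Ld2,B0 rp4 wp3
slot 1 (ALU): ISSUE — free A1,Mu1,Ld2,B0 rp2 wp2
slot 2 (MEM): ISSUE — free A1,Mu1,Ld1,B0 rp1 wp1
slot 3 (ALU): stall RD_PORT — free A1,Mu1,Ld1,B0 rp1 wp1
slot 4 (ALU): stall WAW — free A1,Mu1,Ld1,B0 rp1 wp1
slot 5 (MEM): ISSUE — free A1,Mu1,Ld0,B0 rp0 wp0
slot 6 (ALU): stall RD_PORT — free A1,Mu1,Ld0,B0 rp0 wp0

issued = [0, 1, 2, 5]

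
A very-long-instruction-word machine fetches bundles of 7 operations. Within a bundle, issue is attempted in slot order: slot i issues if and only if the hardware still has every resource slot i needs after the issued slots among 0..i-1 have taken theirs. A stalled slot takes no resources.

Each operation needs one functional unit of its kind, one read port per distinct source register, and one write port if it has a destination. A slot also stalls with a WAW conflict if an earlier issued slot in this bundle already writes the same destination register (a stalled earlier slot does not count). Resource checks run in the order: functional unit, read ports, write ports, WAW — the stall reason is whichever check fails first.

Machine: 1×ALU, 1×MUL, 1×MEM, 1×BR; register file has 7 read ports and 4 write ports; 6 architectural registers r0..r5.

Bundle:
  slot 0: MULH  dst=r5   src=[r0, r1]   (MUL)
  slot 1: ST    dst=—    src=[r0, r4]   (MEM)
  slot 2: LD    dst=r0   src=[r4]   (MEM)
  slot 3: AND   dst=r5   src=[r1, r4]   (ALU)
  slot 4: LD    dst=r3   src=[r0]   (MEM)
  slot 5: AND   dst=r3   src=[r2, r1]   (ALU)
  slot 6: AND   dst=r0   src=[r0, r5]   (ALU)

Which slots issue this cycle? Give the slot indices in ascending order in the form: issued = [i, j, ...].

#0 MUL src=r0,r1 dispatched  <A:1 Mu:0 Ld:1 B:1 rd:5 wr:3>
#1 MEM src=r0,r4 dispatched  <A:1 Mu:0 Ld:0 B:1 rd:3 wr:3>
#2 MEM src=r4 held:FU  <A:1 Mu:0 Ld:0 B:1 rd:3 wr:3>
#3 ALU src=r1,r4 held:WAW  <A:1 Mu:0 Ld:0 B:1 rd:3 wr:3>
#4 MEM src=r0 held:FU  <A:1 Mu:0 Ld:0 B:1 rd:3 wr:3>
#5 ALU src=r2,r1 dispatched  <A:0 Mu:0 Ld:0 B:1 rd:1 wr:2>
#6 ALU src=r0,r5 held:FU  <A:0 Mu:0 Ld:0 B:1 rd:1 wr:2>

issued = [0, 1, 5]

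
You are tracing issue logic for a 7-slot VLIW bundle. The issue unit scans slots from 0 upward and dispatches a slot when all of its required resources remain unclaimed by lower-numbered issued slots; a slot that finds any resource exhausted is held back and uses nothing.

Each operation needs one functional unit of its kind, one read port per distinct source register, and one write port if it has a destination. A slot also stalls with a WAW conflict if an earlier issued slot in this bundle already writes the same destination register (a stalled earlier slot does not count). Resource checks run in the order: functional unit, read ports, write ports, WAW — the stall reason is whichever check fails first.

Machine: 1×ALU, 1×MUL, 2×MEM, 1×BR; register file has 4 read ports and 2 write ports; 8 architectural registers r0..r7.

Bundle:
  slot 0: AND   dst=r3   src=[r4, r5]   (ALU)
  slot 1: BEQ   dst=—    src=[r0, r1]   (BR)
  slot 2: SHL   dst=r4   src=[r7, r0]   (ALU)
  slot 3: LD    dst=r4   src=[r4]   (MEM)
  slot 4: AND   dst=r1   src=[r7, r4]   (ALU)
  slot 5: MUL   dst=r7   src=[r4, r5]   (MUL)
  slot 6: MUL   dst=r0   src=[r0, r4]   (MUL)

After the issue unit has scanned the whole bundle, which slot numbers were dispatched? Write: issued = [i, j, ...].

(0) want 1×ALU +2rd +1wr — yes → AL0|MU1|ME2|BR1|rd2|wr1
(1) want 1×BR +2rd +0wr — yes → AL0|MU1|ME2|BR0|rd0|wr1
(2) want 1×ALU +2rd +1wr — FU → AL0|MU1|ME2|BR0|rd0|wr1
(3) want 1×MEM +1rd +1wr — RD_PORT → AL0|MU1|ME2|BR0|rd0|wr1
(4) want 1×ALU +2rd +1wr — FU → AL0|MU1|ME2|BR0|rd0|wr1
(5) want 1×MUL +2rd +1wr — RD_PORT → AL0|MU1|ME2|BR0|rd0|wr1
(6) want 1×MUL +2rd +1wr — RD_PORT → AL0|MU1|ME2|BR0|rd0|wr1

issued = [0, 1]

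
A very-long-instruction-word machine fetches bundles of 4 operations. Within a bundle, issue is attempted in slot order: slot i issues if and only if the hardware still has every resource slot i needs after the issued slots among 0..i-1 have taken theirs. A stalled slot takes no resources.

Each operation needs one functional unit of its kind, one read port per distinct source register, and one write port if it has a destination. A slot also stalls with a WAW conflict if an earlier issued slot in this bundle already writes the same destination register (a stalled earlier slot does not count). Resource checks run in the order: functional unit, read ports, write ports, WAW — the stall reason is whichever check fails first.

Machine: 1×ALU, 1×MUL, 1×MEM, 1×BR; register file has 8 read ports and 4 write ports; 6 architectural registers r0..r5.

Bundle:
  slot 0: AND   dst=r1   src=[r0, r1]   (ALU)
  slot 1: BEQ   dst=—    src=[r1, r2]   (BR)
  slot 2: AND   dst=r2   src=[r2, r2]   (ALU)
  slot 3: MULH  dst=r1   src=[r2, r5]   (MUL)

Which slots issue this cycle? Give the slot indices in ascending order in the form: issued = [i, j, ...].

(0) want 1×ALU +2rd +1wr — yes → AL0|MU1|ME1|BR1|rd6|wr3
(1) want 1×BR +2rd +0wr — yes → AL0|MU1|ME1|BR0|rd4|wr3
(2) want 1×ALU +1rd +1wr — FU → AL0|MU1|ME1|BR0|rd4|wr3
(3) want 1×MUL +2rd +1wr — WAW → AL0|MU1|ME1|BR0|rd4|wr3

issued = [0, 1]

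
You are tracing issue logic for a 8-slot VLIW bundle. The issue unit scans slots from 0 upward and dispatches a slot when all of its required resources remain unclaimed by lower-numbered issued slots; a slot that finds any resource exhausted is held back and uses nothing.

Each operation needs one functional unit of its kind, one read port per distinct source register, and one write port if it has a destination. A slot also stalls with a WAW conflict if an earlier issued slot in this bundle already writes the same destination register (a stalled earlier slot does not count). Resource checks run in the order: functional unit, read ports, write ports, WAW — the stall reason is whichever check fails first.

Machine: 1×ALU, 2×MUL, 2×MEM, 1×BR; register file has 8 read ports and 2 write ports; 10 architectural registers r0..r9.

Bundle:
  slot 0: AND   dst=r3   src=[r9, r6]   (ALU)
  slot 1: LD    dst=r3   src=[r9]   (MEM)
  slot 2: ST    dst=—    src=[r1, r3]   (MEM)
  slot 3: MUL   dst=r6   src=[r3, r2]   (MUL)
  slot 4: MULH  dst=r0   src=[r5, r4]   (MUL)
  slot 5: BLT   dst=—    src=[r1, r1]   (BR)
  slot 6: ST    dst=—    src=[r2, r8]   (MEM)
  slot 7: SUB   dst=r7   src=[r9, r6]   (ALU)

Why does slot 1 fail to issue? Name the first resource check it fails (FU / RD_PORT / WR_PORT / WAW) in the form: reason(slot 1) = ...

reason(slot 1) = WAW

#0 ALU src=r9,r6 dispatched  <A:0 Mu:2 Ld:2 B:1 rd:6 wr:1>
#1 MEM src=r9 held:WAW  <A:0 Mu:2 Ld:2 B:1 rd:6 wr:1>
#2 MEM src=r1,r3 dispatched  <A:0 Mu:2 Ld:1 B:1 rd:4 wr:1>
#3 MUL src=r3,r2 dispatched  <A:0 Mu:1 Ld:1 B:1 rd:2 wr:0>
#4 MUL src=r5,r4 held:WR_PORT  <A:0 Mu:1 Ld:1 B:1 rd:2 wr:0>
#5 BR src=r1,r1 dispatched  <A:0 Mu:1 Ld:1 B:0 rd:1 wr:0>
#6 MEM src=r2,r8 held:RD_PORT  <A:0 Mu:1 Ld:1 B:0 rd:1 wr:0>
#7 ALU src=r9,r6 held:FU  <A:0 Mu:1 Ld:1 B:0 rd:1 wr:0>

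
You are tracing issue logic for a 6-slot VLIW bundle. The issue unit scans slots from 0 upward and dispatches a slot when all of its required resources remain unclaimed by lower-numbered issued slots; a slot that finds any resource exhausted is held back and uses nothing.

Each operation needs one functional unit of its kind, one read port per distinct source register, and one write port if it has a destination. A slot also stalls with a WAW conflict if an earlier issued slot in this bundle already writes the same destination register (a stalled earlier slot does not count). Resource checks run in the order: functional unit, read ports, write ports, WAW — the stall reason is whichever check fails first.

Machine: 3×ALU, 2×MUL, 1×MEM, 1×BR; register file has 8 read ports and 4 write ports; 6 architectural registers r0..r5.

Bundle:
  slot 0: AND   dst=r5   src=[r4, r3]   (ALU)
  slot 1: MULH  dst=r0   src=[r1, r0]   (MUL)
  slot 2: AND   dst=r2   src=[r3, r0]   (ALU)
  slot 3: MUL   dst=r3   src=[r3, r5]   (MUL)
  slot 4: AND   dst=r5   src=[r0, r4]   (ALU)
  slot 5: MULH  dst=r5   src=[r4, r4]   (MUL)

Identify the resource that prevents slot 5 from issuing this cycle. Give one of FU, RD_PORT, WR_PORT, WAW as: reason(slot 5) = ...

reason(slot 5) = FU

slot 0 (ALU): ISSUE — free A2,Mu2,Ld1,B1 rp6 wp3
slot 1 (MUL): ISSUE — free A2,Mu1,Ld1,B1 rp4 wp2
slot 2 (ALU): ISSUE — free A1,Mu1,Ld1,B1 rp2 wp1
slot 3 (MUL): ISSUE — free A1,Mu0,Ld1,B1 rp0 wp0
slot 4 (ALU): stall RD_PORT — free A1,Mu0,Ld1,B1 rp0 wp0
slot 5 (MUL): stall FU — free A1,Mu0,Ld1,B1 rp0 wp0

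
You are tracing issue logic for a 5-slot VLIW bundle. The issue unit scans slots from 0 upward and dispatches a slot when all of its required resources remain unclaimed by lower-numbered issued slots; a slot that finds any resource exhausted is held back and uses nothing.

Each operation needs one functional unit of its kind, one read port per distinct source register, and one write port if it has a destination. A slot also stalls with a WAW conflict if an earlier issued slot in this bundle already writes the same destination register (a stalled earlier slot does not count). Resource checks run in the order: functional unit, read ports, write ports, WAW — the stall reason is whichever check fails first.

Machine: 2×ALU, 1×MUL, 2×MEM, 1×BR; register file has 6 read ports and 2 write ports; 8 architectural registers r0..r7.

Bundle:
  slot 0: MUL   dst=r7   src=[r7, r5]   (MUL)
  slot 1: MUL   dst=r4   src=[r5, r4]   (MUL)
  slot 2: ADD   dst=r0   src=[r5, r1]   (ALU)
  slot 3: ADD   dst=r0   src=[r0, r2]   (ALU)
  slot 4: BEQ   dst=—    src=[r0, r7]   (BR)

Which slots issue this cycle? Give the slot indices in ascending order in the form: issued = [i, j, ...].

issued = [0, 2, 4]

slot 0 (MUL): ISSUE — free A2,Mu0,Ld2,B1 rp4 wp1
slot 1 (MUL): stall FU — free A2,Mu0,Ld2,B1 rp4 wp1
slot 2 (ALU): ISSUE — free A1,Mu0,Ld2,B1 rp2 wp0
slot 3 (ALU): stall WR_PORT — free A1,Mu0,Ld2,B1 rp2 wp0
slot 4 (BR): ISSUE — free A1,Mu0,Ld2,B0 rp0 wp0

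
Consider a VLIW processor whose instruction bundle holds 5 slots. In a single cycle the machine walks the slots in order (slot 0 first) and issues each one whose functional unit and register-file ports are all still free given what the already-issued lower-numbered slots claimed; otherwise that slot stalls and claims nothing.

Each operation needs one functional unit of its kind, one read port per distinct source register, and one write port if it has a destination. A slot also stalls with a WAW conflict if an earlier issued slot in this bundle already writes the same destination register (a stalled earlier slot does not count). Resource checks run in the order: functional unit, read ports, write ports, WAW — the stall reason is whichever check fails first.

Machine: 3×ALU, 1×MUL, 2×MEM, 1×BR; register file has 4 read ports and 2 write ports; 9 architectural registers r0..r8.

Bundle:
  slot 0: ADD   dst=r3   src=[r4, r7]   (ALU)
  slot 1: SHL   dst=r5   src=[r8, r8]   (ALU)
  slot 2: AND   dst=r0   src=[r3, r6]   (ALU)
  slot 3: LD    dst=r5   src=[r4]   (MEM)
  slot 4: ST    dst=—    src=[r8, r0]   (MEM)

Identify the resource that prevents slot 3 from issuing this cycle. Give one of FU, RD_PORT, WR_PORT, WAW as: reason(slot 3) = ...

reason(slot 3) = WR_PORT

slot 0 (ALU): ISSUE — free A2,Mu1,Ld2,B1 rp2 wp1
slot 1 (ALU): ISSUE — free A1,Mu1,Ld2,B1 rp1 wp0
slot 2 (ALU): stall RD_PORT — free A1,Mu1,Ld2,B1 rp1 wp0
slot 3 (MEM): stall WR_PORT — free A1,Mu1,Ld2,B1 rp1 wp0
slot 4 (MEM): stall RD_PORT — free A1,Mu1,Ld2,B1 rp1 wp0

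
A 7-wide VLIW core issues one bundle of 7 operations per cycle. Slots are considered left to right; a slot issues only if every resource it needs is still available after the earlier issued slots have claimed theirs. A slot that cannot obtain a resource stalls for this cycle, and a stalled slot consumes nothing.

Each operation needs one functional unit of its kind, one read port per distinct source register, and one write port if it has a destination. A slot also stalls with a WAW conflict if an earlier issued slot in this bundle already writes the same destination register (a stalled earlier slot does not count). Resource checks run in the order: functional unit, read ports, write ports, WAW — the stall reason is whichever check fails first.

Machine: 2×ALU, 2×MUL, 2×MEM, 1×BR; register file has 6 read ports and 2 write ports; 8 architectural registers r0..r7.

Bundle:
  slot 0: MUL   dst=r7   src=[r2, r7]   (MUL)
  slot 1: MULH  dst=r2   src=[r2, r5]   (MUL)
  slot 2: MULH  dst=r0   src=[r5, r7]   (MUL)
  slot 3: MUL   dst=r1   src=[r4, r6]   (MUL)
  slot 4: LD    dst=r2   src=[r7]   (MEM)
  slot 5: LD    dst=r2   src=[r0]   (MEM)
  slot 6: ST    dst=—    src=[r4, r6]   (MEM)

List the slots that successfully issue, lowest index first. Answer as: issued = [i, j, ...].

(0) want 1×MUL +2rd +1wr — yes → AL2|MU1|ME2|BR1|rd4|wr1
(1) want 1×MUL +2rd +1wr — yes → AL2|MU0|ME2|BR1|rd2|wr0
(2) want 1×MUL +2rd +1wr — FU → AL2|MU0|ME2|BR1|rd2|wr0
(3) want 1×MUL +2rd +1wr — FU → AL2|MU0|ME2|BR1|rd2|wr0
(4) want 1×MEM +1rd +1wr — WR_PORT → AL2|MU0|ME2|BR1|rd2|wr0
(5) want 1×MEM +1rd +1wr — WR_PORT → AL2|MU0|ME2|BR1|rd2|wr0
(6) want 1×MEM +2rd +0wr — yes → AL2|MU0|ME1|BR1|rd0|wr0

issued = [0, 1, 6]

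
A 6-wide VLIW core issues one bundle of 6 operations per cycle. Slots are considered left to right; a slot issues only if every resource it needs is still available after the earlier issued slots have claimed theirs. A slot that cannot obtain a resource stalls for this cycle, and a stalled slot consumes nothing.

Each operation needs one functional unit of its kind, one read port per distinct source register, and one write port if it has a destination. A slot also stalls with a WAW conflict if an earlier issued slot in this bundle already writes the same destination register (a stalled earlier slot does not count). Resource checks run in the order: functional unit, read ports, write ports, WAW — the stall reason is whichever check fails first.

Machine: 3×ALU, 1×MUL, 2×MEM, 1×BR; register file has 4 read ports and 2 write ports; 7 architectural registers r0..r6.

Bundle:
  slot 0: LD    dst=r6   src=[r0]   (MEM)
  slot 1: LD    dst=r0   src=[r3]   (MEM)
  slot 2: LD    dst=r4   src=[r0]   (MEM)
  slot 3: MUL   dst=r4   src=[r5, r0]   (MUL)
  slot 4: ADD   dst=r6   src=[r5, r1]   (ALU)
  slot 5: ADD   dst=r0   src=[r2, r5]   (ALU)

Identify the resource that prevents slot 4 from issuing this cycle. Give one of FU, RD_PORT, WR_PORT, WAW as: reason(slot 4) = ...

reason(slot 4) = WR_PORT

[0] MEM needs rd=1 wr=1: ok; after: ALU=3 MUL=1 MEM=1 BR=1, R=3, W=1
[1] MEM needs rd=1 wr=1: ok; after: ALU=3 MUL=1 MEM=0 BR=1, R=2, W=0
[2] MEM needs rd=1 wr=1: FU; after: ALU=3 MUL=1 MEM=0 BR=1, R=2, W=0
[3] MUL needs rd=2 wr=1: WR_PORT; after: ALU=3 MUL=1 MEM=0 BR=1, R=2, W=0
[4] ALU needs rd=2 wr=1: WR_PORT; after: ALU=3 MUL=1 MEM=0 BR=1, R=2, W=0
[5] ALU needs rd=2 wr=1: WR_PORT; after: ALU=3 MUL=1 MEM=0 BR=1, R=2, W=0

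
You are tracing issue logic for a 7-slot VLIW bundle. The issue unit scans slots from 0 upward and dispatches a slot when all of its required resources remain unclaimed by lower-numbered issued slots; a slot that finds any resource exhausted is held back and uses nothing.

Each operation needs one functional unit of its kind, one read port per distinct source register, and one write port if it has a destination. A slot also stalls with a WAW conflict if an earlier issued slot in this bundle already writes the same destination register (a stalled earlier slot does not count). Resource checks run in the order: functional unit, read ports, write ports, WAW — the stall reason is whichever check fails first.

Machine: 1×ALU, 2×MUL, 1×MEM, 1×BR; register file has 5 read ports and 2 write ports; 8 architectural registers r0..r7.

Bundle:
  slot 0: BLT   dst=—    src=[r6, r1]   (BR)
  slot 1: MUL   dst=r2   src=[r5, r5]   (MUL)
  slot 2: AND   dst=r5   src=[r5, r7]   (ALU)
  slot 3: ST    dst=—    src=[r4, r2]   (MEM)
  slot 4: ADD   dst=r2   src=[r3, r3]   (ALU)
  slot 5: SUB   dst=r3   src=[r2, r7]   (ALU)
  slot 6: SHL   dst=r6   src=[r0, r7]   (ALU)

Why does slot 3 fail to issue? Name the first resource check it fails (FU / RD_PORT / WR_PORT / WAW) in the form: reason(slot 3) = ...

[0] BR needs rd=2 wr=0: ok; after: ALU=1 MUL=2 MEM=1 BR=0, R=3, W=2
[1] MUL needs rd=1 wr=1: ok; after: ALU=1 MUL=1 MEM=1 BR=0, R=2, W=1
[2] ALU needs rd=2 wr=1: ok; after: ALU=0 MUL=1 MEM=1 BR=0, R=0, W=0
[3] MEM needs rd=2 wr=0: RD_PORT; after: ALU=0 MUL=1 MEM=1 BR=0, R=0, W=0
[4] ALU needs rd=1 wr=1: FU; after: ALU=0 MUL=1 MEM=1 BR=0, R=0, W=0
[5] ALU needs rd=2 wr=1: FU; after: ALU=0 MUL=1 MEM=1 BR=0, R=0, W=0
[6] ALU needs rd=2 wr=1: FU; after: ALU=0 MUL=1 MEM=1 BR=0, R=0, W=0

reason(slot 3) = RD_PORT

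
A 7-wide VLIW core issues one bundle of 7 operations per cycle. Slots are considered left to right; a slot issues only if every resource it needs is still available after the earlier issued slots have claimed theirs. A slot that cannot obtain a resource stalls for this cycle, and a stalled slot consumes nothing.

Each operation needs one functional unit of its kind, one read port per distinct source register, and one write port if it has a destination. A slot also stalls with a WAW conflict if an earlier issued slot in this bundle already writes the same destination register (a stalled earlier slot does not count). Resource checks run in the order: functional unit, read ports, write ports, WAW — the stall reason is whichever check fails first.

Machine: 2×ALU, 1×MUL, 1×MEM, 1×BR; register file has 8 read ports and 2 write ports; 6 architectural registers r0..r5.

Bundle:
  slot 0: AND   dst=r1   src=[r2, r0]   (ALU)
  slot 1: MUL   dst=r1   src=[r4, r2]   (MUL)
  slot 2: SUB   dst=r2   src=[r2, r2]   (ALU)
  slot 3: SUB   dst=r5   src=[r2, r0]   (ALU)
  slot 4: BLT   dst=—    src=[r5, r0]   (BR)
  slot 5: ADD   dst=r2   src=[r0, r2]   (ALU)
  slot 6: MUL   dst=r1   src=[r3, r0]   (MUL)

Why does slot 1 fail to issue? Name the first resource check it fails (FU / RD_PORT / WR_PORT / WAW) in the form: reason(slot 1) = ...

reason(slot 1) = WAW

(0) want 1×ALU +2rd +1wr — yes → AL1|MU1|ME1|BR1|rd6|wr1
(1) want 1×MUL +2rd +1wr — WAW → AL1|MU1|ME1|BR1|rd6|wr1
(2) want 1×ALU +1rd +1wr — yes → AL0|MU1|ME1|BR1|rd5|wr0
(3) want 1×ALU +2rd +1wr — FU → AL0|MU1|ME1|BR1|rd5|wr0
(4) want 1×BR +2rd +0wr — yes → AL0|MU1|ME1|BR0|rd3|wr0
(5) want 1×ALU +2rd +1wr — FU → AL0|MU1|ME1|BR0|rd3|wr0
(6) want 1×MUL +2rd +1wr — WR_PORT → AL0|MU1|ME1|BR0|rd3|wr0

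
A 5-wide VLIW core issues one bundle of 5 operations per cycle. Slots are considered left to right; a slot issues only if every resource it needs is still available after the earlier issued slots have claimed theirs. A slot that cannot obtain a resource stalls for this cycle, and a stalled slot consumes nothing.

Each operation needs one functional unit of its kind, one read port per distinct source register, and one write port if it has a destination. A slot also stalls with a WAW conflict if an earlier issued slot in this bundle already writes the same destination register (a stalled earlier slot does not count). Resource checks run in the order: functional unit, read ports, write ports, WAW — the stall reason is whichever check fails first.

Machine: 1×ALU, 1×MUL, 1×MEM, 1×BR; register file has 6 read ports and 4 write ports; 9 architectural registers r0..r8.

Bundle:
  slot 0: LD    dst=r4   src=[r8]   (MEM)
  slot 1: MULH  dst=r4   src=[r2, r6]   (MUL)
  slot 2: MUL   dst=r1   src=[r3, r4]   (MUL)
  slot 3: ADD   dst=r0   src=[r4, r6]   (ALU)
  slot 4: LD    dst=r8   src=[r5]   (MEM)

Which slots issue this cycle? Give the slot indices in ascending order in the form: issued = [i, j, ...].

(0) want 1×MEM +1rd +1wr — yes → AL1|MU1|ME0|BR1|rd5|wr3
(1) want 1×MUL +2rd +1wr — WAW → AL1|MU1|ME0|BR1|rd5|wr3
(2) want 1×MUL +2rd +1wr — yes → AL1|MU0|ME0|BR1|rd3|wr2
(3) want 1×ALU +2rd +1wr — yes → AL0|MU0|ME0|BR1|rd1|wr1
(4) want 1×MEM +1rd +1wr — FU → AL0|MU0|ME0|BR1|rd1|wr1

issued = [0, 2, 3]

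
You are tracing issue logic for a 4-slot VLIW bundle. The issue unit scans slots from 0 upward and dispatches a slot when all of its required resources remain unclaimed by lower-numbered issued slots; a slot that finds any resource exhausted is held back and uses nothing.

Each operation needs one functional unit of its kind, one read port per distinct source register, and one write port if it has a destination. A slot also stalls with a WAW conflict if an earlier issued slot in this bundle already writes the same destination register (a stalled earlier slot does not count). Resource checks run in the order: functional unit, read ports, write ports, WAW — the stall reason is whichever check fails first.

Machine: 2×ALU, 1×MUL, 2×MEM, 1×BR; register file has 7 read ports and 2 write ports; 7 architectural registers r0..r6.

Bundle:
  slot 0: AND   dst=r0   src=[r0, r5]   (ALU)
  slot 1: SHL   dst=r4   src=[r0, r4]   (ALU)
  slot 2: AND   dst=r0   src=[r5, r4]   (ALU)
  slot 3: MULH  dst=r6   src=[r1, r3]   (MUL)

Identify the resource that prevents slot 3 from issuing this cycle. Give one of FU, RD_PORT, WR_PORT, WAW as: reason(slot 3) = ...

reason(slot 3) = WR_PORT

slot 0 (ALU): ISSUE — free A1,Mu1,Ld2,B1 rp5 wp1
slot 1 (ALU): ISSUE — free A0,Mu1,Ld2,B1 rp3 wp0
slot 2 (ALU): stall FU — free A0,Mu1,Ld2,B1 rp3 wp0
slot 3 (MUL): stall WR_PORT — free A0,Mu1,Ld2,B1 rp3 wp0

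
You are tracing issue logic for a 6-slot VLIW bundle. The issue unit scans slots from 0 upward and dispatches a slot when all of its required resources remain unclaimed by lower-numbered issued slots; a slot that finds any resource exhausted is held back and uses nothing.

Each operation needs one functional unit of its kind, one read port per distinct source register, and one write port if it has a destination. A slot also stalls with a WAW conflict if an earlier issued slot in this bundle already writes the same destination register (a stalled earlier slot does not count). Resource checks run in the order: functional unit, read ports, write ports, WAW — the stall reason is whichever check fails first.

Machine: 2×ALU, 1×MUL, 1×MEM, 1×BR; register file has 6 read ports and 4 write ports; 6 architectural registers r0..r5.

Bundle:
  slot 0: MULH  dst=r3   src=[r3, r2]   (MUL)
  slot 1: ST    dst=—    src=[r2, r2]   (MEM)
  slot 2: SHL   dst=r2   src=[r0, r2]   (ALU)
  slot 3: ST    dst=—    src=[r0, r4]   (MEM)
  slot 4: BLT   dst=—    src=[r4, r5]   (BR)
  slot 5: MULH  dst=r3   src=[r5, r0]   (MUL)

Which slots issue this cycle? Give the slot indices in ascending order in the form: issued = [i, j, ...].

#0 MUL src=r3,r2 dispatched  <A:2 Mu:0 Ld:1 B:1 rd:4 wr:3>
#1 MEM src=r2,r2 dispatched  <A:2 Mu:0 Ld:0 B:1 rd:3 wr:3>
#2 ALU src=r0,r2 dispatched  <A:1 Mu:0 Ld:0 B:1 rd:1 wr:2>
#3 MEM src=r0,r4 held:FU  <A:1 Mu:0 Ld:0 B:1 rd:1 wr:2>
#4 BR src=r4,r5 held:RD_PORT  <A:1 Mu:0 Ld:0 B:1 rd:1 wr:2>
#5 MUL src=r5,r0 held:FU  <A:1 Mu:0 Ld:0 B:1 rd:1 wr:2>

issued = [0, 1, 2]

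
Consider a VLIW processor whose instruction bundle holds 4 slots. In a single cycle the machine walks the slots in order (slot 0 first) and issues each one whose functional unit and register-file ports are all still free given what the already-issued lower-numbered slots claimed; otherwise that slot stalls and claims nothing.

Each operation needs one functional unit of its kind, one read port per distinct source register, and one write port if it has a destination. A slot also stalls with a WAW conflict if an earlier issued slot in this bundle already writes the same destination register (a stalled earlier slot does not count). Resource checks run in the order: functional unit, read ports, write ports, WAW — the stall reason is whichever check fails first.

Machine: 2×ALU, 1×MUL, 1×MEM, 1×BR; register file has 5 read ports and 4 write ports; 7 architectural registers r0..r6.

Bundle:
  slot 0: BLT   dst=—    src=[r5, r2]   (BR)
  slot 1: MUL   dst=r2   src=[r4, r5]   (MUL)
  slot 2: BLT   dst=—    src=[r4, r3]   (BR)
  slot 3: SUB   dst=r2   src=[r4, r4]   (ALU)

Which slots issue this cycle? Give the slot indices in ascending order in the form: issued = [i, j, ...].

  0. BR ⇒ go  {2A/1Mu/1Ld/0B | 3r 4w}
  1. MUL→r2 ⇒ go  {2A/0Mu/1Ld/0B | 1r 3w}
  2. BR ⇒ no(FU)  {2A/0Mu/1Ld/0B | 1r 3w}
  3. ALU→r2 ⇒ no(WAW)  {2A/0Mu/1Ld/0B | 1r 3w}

issued = [0, 1]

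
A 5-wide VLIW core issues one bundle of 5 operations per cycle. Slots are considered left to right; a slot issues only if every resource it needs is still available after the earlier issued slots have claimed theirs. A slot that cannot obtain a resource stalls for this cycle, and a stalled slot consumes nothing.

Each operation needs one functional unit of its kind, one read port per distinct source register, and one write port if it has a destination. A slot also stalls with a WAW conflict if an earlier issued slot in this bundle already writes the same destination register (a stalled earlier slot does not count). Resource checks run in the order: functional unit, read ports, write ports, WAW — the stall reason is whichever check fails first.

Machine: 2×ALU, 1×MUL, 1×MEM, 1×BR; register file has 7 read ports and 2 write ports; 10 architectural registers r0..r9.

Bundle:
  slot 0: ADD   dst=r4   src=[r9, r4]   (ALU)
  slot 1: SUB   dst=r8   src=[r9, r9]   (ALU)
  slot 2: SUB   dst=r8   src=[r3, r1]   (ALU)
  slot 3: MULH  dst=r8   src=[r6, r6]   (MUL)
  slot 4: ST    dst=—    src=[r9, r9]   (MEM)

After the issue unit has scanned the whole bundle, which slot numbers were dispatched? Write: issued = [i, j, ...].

#0 ALU src=r9,r4 dispatched  <A:1 Mu:1 Ld:1 B:1 rd:5 wr:1>
#1 ALU src=r9,r9 dispatched  <A:0 Mu:1 Ld:1 B:1 rd:4 wr:0>
#2 ALU src=r3,r1 held:FU  <A:0 Mu:1 Ld:1 B:1 rd:4 wr:0>
#3 MUL src=r6,r6 held:WR_PORT  <A:0 Mu:1 Ld:1 B:1 rd:4 wr:0>
#4 MEM src=r9,r9 dispatched  <A:0 Mu:1 Ld:0 B:1 rd:3 wr:0>

issued = [0, 1, 4]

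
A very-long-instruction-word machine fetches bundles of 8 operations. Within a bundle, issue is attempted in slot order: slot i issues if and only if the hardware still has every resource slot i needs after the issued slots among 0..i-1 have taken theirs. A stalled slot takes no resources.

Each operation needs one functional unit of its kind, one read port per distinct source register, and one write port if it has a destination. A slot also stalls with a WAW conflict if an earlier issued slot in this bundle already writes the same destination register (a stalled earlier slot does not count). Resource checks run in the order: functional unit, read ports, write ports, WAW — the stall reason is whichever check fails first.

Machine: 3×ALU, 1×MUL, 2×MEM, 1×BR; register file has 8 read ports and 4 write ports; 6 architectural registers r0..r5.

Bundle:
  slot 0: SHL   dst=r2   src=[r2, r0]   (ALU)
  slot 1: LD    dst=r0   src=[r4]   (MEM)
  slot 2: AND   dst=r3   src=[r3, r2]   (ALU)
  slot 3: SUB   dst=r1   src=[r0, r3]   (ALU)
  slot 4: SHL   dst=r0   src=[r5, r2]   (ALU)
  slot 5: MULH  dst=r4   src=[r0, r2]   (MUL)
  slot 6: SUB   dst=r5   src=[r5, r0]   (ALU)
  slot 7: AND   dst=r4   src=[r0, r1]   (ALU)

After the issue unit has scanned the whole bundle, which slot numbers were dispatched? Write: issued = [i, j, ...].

issued = [0, 1, 2, 3]

[0] ALU needs rd=2 wr=1: ok; after: ALU=2 MUL=1 MEM=2 BR=1, R=6, W=3
[1] MEM needs rd=1 wr=1: ok; after: ALU=2 MUL=1 MEM=1 BR=1, R=5, W=2
[2] ALU needs rd=2 wr=1: ok; after: ALU=1 MUL=1 MEM=1 BR=1, R=3, W=1
[3] ALU needs rd=2 wr=1: ok; after: ALU=0 MUL=1 MEM=1 BR=1, R=1, W=0
[4] ALU needs rd=2 wr=1: FU; after: ALU=0 MUL=1 MEM=1 BR=1, R=1, W=0
[5] MUL needs rd=2 wr=1: RD_PORT; after: ALU=0 MUL=1 MEM=1 BR=1, R=1, W=0
[6] ALU needs rd=2 wr=1: FU; after: ALU=0 MUL=1 MEM=1 BR=1, R=1, W=0
[7] ALU needs rd=2 wr=1: FU; after: ALU=0 MUL=1 MEM=1 BR=1, R=1, W=0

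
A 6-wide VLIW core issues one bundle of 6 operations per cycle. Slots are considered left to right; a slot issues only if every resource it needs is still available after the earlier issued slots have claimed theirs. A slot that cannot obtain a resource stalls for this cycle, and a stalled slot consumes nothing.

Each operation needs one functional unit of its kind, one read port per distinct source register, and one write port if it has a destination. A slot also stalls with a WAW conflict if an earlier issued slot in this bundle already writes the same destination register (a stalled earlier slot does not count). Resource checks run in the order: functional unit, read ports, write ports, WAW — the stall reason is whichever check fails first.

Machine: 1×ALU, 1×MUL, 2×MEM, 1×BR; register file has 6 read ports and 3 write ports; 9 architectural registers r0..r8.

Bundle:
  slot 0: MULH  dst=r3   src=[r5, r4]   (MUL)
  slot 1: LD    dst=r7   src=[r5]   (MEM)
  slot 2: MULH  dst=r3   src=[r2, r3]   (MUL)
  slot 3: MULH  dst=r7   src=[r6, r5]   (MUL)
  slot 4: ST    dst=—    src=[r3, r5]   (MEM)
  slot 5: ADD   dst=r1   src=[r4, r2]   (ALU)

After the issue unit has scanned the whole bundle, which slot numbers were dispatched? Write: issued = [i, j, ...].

issued = [0, 1, 4]

(0) want 1×MUL +2rd +1wr — yes → AL1|MU0|ME2|BR1|rd4|wr2
(1) want 1×MEM +1rd +1wr — yes → AL1|MU0|ME1|BR1|rd3|wr1
(2) want 1×MUL +2rd +1wr — FU → AL1|MU0|ME1|BR1|rd3|wr1
(3) want 1×MUL +2rd +1wr — FU → AL1|MU0|ME1|BR1|rd3|wr1
(4) want 1×MEM +2rd +0wr — yes → AL1|MU0|ME0|BR1|rd1|wr1
(5) want 1×ALU +2rd +1wr — RD_PORT → AL1|MU0|ME0|BR1|rd1|wr1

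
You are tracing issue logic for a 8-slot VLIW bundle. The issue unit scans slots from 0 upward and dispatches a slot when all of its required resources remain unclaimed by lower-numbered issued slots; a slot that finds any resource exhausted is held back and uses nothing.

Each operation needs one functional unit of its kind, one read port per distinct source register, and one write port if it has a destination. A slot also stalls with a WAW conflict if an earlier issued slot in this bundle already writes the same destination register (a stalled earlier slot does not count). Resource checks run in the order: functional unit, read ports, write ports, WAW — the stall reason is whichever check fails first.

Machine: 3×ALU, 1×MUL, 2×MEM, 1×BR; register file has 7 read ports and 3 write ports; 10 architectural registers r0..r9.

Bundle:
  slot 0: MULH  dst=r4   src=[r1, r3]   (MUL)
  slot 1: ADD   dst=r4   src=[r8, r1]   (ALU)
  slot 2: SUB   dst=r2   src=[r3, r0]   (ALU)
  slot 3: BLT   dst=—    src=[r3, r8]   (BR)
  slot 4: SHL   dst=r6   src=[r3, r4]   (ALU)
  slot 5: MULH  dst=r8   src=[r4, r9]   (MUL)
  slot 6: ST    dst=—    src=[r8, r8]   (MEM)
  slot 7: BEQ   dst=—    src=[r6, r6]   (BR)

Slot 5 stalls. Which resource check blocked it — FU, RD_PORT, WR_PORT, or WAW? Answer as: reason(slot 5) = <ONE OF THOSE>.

reason(slot 5) = FU

  0. MUL→r4 ⇒ go  {3A/0Mu/2Ld/1B | 5r 2w}
  1. ALU→r4 ⇒ no(WAW)  {3A/0Mu/2Ld/1B | 5r 2w}
  2. ALU→r2 ⇒ go  {2A/0Mu/2Ld/1B | 3r 1w}
  3. BR ⇒ go  {2A/0Mu/2Ld/0B | 1r 1w}
  4. ALU→r6 ⇒ no(RD_PORT)  {2A/0Mu/2Ld/0B | 1r 1w}
  5. MUL→r8 ⇒ no(FU)  {2A/0Mu/2Ld/0B | 1r 1w}
  6. MEM ⇒ go  {2A/0Mu/1Ld/0B | 0r 1w}
  7. BR ⇒ no(FU)  {2A/0Mu/1Ld/0B | 0r 1w}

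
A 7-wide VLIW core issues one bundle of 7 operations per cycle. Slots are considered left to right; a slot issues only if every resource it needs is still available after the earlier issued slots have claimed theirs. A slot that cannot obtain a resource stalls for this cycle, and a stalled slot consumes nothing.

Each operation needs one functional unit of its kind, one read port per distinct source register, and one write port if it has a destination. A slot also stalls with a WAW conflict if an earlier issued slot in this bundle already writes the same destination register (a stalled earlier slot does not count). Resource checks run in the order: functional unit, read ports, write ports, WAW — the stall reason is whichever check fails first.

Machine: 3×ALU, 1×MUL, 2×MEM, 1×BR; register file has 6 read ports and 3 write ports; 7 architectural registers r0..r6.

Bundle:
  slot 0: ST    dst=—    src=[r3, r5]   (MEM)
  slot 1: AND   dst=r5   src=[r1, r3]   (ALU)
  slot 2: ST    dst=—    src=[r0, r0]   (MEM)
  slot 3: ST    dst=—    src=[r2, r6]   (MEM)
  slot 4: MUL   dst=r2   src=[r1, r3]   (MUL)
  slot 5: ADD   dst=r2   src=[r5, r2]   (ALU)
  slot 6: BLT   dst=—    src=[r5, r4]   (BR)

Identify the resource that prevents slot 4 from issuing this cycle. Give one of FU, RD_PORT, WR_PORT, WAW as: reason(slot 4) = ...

reason(slot 4) = RD_PORT

#0 MEM src=r3,r5 dispatched  <A:3 Mu:1 Ld:1 B:1 rd:4 wr:3>
#1 ALU src=r1,r3 dispatched  <A:2 Mu:1 Ld:1 B:1 rd:2 wr:2>
#2 MEM src=r0,r0 dispatched  <A:2 Mu:1 Ld:0 B:1 rd:1 wr:2>
#3 MEM src=r2,r6 held:FU  <A:2 Mu:1 Ld:0 B:1 rd:1 wr:2>
#4 MUL src=r1,r3 held:RD_PORT  <A:2 Mu:1 Ld:0 B:1 rd:1 wr:2>
#5 ALU src=r5,r2 held:RD_PORT  <A:2 Mu:1 Ld:0 B:1 rd:1 wr:2>
#6 BR src=r5,r4 held:RD_PORT  <A:2 Mu:1 Ld:0 B:1 rd:1 wr:2>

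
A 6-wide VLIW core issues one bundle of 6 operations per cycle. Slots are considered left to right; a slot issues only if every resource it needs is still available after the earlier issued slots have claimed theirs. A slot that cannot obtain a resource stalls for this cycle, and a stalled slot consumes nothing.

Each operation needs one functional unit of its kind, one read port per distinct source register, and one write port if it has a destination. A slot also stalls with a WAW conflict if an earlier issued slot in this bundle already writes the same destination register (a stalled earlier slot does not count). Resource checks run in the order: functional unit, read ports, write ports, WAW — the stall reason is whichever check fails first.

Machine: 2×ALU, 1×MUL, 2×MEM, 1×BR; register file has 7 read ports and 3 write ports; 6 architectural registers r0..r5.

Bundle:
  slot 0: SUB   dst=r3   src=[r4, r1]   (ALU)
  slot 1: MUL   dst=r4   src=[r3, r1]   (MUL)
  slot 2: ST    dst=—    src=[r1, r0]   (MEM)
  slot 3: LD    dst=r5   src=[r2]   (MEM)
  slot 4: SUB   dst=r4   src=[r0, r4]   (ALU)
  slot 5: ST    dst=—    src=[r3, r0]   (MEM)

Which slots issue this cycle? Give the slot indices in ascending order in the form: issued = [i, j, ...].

issued = [0, 1, 2, 3]

  0. ALU→r3 ⇒ go  {1A/1Mu/2Ld/1B | 5r 2w}
  1. MUL→r4 ⇒ go  {1A/0Mu/2Ld/1B | 3r 1w}
  2. MEM ⇒ go  {1A/0Mu/1Ld/1B | 1r 1w}
  3. MEM→r5 ⇒ go  {1A/0Mu/0Ld/1B | 0r 0w}
  4. ALU→r4 ⇒ no(RD_PORT)  {1A/0Mu/0Ld/1B | 0r 0w}
  5. MEM ⇒ no(FU)  {1A/0Mu/0Ld/1B | 0r 0w}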